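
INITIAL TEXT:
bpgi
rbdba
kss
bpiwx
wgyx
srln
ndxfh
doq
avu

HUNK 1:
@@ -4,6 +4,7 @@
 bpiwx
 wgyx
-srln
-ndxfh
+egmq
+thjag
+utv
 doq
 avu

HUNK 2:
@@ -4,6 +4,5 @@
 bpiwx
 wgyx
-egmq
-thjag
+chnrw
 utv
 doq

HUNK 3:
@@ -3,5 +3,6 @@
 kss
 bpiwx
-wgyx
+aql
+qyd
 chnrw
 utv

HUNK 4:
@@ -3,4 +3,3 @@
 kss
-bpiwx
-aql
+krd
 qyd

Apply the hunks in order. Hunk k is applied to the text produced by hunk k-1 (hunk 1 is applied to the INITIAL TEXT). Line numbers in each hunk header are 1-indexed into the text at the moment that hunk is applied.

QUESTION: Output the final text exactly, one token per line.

Hunk 1: at line 4 remove [srln,ndxfh] add [egmq,thjag,utv] -> 10 lines: bpgi rbdba kss bpiwx wgyx egmq thjag utv doq avu
Hunk 2: at line 4 remove [egmq,thjag] add [chnrw] -> 9 lines: bpgi rbdba kss bpiwx wgyx chnrw utv doq avu
Hunk 3: at line 3 remove [wgyx] add [aql,qyd] -> 10 lines: bpgi rbdba kss bpiwx aql qyd chnrw utv doq avu
Hunk 4: at line 3 remove [bpiwx,aql] add [krd] -> 9 lines: bpgi rbdba kss krd qyd chnrw utv doq avu

Answer: bpgi
rbdba
kss
krd
qyd
chnrw
utv
doq
avu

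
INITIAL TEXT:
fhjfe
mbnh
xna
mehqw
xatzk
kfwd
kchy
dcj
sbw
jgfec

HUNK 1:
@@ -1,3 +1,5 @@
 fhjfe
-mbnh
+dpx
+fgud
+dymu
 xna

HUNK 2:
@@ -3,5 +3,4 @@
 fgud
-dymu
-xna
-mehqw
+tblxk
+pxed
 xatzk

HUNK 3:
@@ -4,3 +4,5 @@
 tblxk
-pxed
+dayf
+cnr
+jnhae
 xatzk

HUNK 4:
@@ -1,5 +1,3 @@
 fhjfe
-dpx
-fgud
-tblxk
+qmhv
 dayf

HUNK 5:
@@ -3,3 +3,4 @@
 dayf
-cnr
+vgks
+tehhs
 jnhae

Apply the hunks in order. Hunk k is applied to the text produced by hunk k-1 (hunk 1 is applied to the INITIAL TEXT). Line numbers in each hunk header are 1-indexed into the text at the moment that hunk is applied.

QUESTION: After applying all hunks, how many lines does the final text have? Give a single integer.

Hunk 1: at line 1 remove [mbnh] add [dpx,fgud,dymu] -> 12 lines: fhjfe dpx fgud dymu xna mehqw xatzk kfwd kchy dcj sbw jgfec
Hunk 2: at line 3 remove [dymu,xna,mehqw] add [tblxk,pxed] -> 11 lines: fhjfe dpx fgud tblxk pxed xatzk kfwd kchy dcj sbw jgfec
Hunk 3: at line 4 remove [pxed] add [dayf,cnr,jnhae] -> 13 lines: fhjfe dpx fgud tblxk dayf cnr jnhae xatzk kfwd kchy dcj sbw jgfec
Hunk 4: at line 1 remove [dpx,fgud,tblxk] add [qmhv] -> 11 lines: fhjfe qmhv dayf cnr jnhae xatzk kfwd kchy dcj sbw jgfec
Hunk 5: at line 3 remove [cnr] add [vgks,tehhs] -> 12 lines: fhjfe qmhv dayf vgks tehhs jnhae xatzk kfwd kchy dcj sbw jgfec
Final line count: 12

Answer: 12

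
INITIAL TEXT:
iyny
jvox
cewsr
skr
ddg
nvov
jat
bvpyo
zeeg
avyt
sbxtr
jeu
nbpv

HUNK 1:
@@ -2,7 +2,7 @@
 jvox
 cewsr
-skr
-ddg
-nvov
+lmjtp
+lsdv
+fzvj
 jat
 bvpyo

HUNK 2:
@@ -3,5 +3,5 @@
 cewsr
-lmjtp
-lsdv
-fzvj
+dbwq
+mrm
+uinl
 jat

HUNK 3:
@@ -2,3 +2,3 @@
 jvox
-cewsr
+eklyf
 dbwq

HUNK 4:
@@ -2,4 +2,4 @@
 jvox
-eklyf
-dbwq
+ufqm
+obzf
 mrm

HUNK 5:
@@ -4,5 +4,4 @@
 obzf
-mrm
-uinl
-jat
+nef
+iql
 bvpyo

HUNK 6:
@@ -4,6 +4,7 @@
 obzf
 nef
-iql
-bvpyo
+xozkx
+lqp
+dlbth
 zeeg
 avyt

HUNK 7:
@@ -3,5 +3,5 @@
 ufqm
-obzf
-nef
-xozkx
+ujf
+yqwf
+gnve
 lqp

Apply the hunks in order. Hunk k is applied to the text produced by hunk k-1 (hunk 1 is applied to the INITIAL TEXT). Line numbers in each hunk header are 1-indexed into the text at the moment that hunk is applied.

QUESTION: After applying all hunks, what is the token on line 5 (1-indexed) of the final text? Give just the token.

Hunk 1: at line 2 remove [skr,ddg,nvov] add [lmjtp,lsdv,fzvj] -> 13 lines: iyny jvox cewsr lmjtp lsdv fzvj jat bvpyo zeeg avyt sbxtr jeu nbpv
Hunk 2: at line 3 remove [lmjtp,lsdv,fzvj] add [dbwq,mrm,uinl] -> 13 lines: iyny jvox cewsr dbwq mrm uinl jat bvpyo zeeg avyt sbxtr jeu nbpv
Hunk 3: at line 2 remove [cewsr] add [eklyf] -> 13 lines: iyny jvox eklyf dbwq mrm uinl jat bvpyo zeeg avyt sbxtr jeu nbpv
Hunk 4: at line 2 remove [eklyf,dbwq] add [ufqm,obzf] -> 13 lines: iyny jvox ufqm obzf mrm uinl jat bvpyo zeeg avyt sbxtr jeu nbpv
Hunk 5: at line 4 remove [mrm,uinl,jat] add [nef,iql] -> 12 lines: iyny jvox ufqm obzf nef iql bvpyo zeeg avyt sbxtr jeu nbpv
Hunk 6: at line 4 remove [iql,bvpyo] add [xozkx,lqp,dlbth] -> 13 lines: iyny jvox ufqm obzf nef xozkx lqp dlbth zeeg avyt sbxtr jeu nbpv
Hunk 7: at line 3 remove [obzf,nef,xozkx] add [ujf,yqwf,gnve] -> 13 lines: iyny jvox ufqm ujf yqwf gnve lqp dlbth zeeg avyt sbxtr jeu nbpv
Final line 5: yqwf

Answer: yqwf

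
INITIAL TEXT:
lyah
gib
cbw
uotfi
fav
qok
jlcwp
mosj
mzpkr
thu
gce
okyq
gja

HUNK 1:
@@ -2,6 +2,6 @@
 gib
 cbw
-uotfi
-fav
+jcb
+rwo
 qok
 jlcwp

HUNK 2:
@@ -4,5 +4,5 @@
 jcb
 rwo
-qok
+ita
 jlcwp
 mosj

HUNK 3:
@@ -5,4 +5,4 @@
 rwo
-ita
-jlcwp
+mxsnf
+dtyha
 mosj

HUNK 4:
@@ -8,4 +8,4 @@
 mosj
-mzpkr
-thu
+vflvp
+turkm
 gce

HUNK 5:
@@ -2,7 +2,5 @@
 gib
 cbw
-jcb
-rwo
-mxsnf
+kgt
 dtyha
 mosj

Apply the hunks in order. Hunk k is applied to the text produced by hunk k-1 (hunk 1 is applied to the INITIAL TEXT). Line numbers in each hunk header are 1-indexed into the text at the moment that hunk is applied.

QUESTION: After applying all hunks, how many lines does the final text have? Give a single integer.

Hunk 1: at line 2 remove [uotfi,fav] add [jcb,rwo] -> 13 lines: lyah gib cbw jcb rwo qok jlcwp mosj mzpkr thu gce okyq gja
Hunk 2: at line 4 remove [qok] add [ita] -> 13 lines: lyah gib cbw jcb rwo ita jlcwp mosj mzpkr thu gce okyq gja
Hunk 3: at line 5 remove [ita,jlcwp] add [mxsnf,dtyha] -> 13 lines: lyah gib cbw jcb rwo mxsnf dtyha mosj mzpkr thu gce okyq gja
Hunk 4: at line 8 remove [mzpkr,thu] add [vflvp,turkm] -> 13 lines: lyah gib cbw jcb rwo mxsnf dtyha mosj vflvp turkm gce okyq gja
Hunk 5: at line 2 remove [jcb,rwo,mxsnf] add [kgt] -> 11 lines: lyah gib cbw kgt dtyha mosj vflvp turkm gce okyq gja
Final line count: 11

Answer: 11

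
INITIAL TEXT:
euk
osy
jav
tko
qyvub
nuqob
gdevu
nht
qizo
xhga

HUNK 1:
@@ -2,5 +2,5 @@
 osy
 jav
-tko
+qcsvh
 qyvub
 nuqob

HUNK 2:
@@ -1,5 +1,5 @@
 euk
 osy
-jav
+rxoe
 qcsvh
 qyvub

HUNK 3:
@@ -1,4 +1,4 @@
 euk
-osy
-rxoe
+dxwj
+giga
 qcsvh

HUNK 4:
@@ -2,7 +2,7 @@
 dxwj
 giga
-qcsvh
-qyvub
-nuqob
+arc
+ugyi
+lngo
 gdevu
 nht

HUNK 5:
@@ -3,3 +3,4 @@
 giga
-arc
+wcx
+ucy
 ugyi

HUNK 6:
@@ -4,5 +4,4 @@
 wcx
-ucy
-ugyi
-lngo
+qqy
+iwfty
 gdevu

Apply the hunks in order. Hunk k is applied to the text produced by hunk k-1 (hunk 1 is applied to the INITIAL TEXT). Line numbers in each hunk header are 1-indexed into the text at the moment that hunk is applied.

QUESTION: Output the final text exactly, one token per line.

Answer: euk
dxwj
giga
wcx
qqy
iwfty
gdevu
nht
qizo
xhga

Derivation:
Hunk 1: at line 2 remove [tko] add [qcsvh] -> 10 lines: euk osy jav qcsvh qyvub nuqob gdevu nht qizo xhga
Hunk 2: at line 1 remove [jav] add [rxoe] -> 10 lines: euk osy rxoe qcsvh qyvub nuqob gdevu nht qizo xhga
Hunk 3: at line 1 remove [osy,rxoe] add [dxwj,giga] -> 10 lines: euk dxwj giga qcsvh qyvub nuqob gdevu nht qizo xhga
Hunk 4: at line 2 remove [qcsvh,qyvub,nuqob] add [arc,ugyi,lngo] -> 10 lines: euk dxwj giga arc ugyi lngo gdevu nht qizo xhga
Hunk 5: at line 3 remove [arc] add [wcx,ucy] -> 11 lines: euk dxwj giga wcx ucy ugyi lngo gdevu nht qizo xhga
Hunk 6: at line 4 remove [ucy,ugyi,lngo] add [qqy,iwfty] -> 10 lines: euk dxwj giga wcx qqy iwfty gdevu nht qizo xhga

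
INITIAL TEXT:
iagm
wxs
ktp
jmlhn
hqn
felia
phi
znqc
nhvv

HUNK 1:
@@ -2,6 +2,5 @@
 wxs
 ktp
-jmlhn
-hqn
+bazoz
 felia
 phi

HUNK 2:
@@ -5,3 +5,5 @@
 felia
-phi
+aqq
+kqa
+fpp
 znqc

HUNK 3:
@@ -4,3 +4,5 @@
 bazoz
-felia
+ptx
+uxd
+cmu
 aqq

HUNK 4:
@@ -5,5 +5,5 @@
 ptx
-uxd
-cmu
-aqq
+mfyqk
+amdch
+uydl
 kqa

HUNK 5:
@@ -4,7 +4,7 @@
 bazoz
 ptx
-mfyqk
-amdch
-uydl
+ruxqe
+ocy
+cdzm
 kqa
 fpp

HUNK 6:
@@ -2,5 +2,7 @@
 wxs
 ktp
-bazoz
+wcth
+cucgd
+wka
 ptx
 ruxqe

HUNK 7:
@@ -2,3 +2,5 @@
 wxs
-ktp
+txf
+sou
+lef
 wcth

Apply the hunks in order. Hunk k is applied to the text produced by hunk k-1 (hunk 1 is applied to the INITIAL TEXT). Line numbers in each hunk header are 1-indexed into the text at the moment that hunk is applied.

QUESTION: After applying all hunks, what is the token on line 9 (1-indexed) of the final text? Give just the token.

Hunk 1: at line 2 remove [jmlhn,hqn] add [bazoz] -> 8 lines: iagm wxs ktp bazoz felia phi znqc nhvv
Hunk 2: at line 5 remove [phi] add [aqq,kqa,fpp] -> 10 lines: iagm wxs ktp bazoz felia aqq kqa fpp znqc nhvv
Hunk 3: at line 4 remove [felia] add [ptx,uxd,cmu] -> 12 lines: iagm wxs ktp bazoz ptx uxd cmu aqq kqa fpp znqc nhvv
Hunk 4: at line 5 remove [uxd,cmu,aqq] add [mfyqk,amdch,uydl] -> 12 lines: iagm wxs ktp bazoz ptx mfyqk amdch uydl kqa fpp znqc nhvv
Hunk 5: at line 4 remove [mfyqk,amdch,uydl] add [ruxqe,ocy,cdzm] -> 12 lines: iagm wxs ktp bazoz ptx ruxqe ocy cdzm kqa fpp znqc nhvv
Hunk 6: at line 2 remove [bazoz] add [wcth,cucgd,wka] -> 14 lines: iagm wxs ktp wcth cucgd wka ptx ruxqe ocy cdzm kqa fpp znqc nhvv
Hunk 7: at line 2 remove [ktp] add [txf,sou,lef] -> 16 lines: iagm wxs txf sou lef wcth cucgd wka ptx ruxqe ocy cdzm kqa fpp znqc nhvv
Final line 9: ptx

Answer: ptx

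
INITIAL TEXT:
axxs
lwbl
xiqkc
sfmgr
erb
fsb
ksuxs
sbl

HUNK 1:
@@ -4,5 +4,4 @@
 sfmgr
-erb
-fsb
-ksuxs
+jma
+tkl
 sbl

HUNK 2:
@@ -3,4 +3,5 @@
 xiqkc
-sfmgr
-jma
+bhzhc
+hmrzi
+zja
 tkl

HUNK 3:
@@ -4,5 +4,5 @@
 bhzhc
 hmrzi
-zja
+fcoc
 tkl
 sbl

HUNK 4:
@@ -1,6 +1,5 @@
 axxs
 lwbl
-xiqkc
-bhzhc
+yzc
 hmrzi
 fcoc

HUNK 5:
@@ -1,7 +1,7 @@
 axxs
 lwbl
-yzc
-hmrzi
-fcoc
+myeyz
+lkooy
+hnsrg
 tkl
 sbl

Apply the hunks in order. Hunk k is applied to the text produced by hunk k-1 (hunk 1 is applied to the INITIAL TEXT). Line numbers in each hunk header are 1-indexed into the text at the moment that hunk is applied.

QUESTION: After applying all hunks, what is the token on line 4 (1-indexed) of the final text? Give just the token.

Hunk 1: at line 4 remove [erb,fsb,ksuxs] add [jma,tkl] -> 7 lines: axxs lwbl xiqkc sfmgr jma tkl sbl
Hunk 2: at line 3 remove [sfmgr,jma] add [bhzhc,hmrzi,zja] -> 8 lines: axxs lwbl xiqkc bhzhc hmrzi zja tkl sbl
Hunk 3: at line 4 remove [zja] add [fcoc] -> 8 lines: axxs lwbl xiqkc bhzhc hmrzi fcoc tkl sbl
Hunk 4: at line 1 remove [xiqkc,bhzhc] add [yzc] -> 7 lines: axxs lwbl yzc hmrzi fcoc tkl sbl
Hunk 5: at line 1 remove [yzc,hmrzi,fcoc] add [myeyz,lkooy,hnsrg] -> 7 lines: axxs lwbl myeyz lkooy hnsrg tkl sbl
Final line 4: lkooy

Answer: lkooy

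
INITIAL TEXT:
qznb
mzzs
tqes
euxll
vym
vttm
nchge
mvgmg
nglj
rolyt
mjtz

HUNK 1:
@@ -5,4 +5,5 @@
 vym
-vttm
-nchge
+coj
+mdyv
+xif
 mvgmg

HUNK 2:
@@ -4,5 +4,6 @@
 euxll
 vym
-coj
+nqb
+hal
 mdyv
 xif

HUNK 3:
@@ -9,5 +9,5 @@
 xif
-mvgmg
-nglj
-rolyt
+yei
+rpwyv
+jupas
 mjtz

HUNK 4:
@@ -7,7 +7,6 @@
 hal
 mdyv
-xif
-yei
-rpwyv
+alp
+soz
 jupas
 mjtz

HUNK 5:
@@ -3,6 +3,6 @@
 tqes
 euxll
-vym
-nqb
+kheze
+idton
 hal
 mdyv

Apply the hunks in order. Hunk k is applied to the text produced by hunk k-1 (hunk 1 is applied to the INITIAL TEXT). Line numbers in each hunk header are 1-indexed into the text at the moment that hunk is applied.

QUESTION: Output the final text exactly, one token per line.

Hunk 1: at line 5 remove [vttm,nchge] add [coj,mdyv,xif] -> 12 lines: qznb mzzs tqes euxll vym coj mdyv xif mvgmg nglj rolyt mjtz
Hunk 2: at line 4 remove [coj] add [nqb,hal] -> 13 lines: qznb mzzs tqes euxll vym nqb hal mdyv xif mvgmg nglj rolyt mjtz
Hunk 3: at line 9 remove [mvgmg,nglj,rolyt] add [yei,rpwyv,jupas] -> 13 lines: qznb mzzs tqes euxll vym nqb hal mdyv xif yei rpwyv jupas mjtz
Hunk 4: at line 7 remove [xif,yei,rpwyv] add [alp,soz] -> 12 lines: qznb mzzs tqes euxll vym nqb hal mdyv alp soz jupas mjtz
Hunk 5: at line 3 remove [vym,nqb] add [kheze,idton] -> 12 lines: qznb mzzs tqes euxll kheze idton hal mdyv alp soz jupas mjtz

Answer: qznb
mzzs
tqes
euxll
kheze
idton
hal
mdyv
alp
soz
jupas
mjtz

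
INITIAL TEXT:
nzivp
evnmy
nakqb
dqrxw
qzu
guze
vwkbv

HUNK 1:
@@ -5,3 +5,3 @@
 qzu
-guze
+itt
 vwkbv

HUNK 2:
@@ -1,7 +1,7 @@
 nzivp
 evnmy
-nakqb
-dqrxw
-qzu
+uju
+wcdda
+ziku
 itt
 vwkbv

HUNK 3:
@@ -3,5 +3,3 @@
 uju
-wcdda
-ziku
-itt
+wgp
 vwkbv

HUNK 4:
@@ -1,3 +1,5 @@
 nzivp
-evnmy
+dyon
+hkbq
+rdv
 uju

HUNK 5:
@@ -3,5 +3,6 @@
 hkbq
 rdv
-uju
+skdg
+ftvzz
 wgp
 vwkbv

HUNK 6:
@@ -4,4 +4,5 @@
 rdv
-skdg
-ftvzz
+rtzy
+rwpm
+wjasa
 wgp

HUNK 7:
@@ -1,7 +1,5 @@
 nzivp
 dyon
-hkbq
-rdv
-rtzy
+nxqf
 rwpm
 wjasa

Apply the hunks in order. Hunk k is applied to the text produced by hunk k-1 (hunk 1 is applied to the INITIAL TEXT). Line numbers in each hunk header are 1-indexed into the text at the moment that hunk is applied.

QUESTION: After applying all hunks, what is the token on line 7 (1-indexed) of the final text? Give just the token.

Hunk 1: at line 5 remove [guze] add [itt] -> 7 lines: nzivp evnmy nakqb dqrxw qzu itt vwkbv
Hunk 2: at line 1 remove [nakqb,dqrxw,qzu] add [uju,wcdda,ziku] -> 7 lines: nzivp evnmy uju wcdda ziku itt vwkbv
Hunk 3: at line 3 remove [wcdda,ziku,itt] add [wgp] -> 5 lines: nzivp evnmy uju wgp vwkbv
Hunk 4: at line 1 remove [evnmy] add [dyon,hkbq,rdv] -> 7 lines: nzivp dyon hkbq rdv uju wgp vwkbv
Hunk 5: at line 3 remove [uju] add [skdg,ftvzz] -> 8 lines: nzivp dyon hkbq rdv skdg ftvzz wgp vwkbv
Hunk 6: at line 4 remove [skdg,ftvzz] add [rtzy,rwpm,wjasa] -> 9 lines: nzivp dyon hkbq rdv rtzy rwpm wjasa wgp vwkbv
Hunk 7: at line 1 remove [hkbq,rdv,rtzy] add [nxqf] -> 7 lines: nzivp dyon nxqf rwpm wjasa wgp vwkbv
Final line 7: vwkbv

Answer: vwkbv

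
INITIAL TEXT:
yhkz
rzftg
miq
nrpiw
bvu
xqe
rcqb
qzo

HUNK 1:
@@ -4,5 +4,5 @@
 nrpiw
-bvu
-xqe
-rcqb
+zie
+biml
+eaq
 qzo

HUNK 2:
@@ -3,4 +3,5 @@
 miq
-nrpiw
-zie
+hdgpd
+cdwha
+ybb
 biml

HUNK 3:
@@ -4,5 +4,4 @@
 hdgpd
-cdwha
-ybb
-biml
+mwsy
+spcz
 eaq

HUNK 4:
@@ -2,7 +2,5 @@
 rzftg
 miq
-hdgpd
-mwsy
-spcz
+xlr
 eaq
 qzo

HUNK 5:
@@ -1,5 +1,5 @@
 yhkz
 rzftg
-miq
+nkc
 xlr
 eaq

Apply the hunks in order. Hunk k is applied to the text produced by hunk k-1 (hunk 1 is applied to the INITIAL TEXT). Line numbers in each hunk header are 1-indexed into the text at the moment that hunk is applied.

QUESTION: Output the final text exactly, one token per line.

Answer: yhkz
rzftg
nkc
xlr
eaq
qzo

Derivation:
Hunk 1: at line 4 remove [bvu,xqe,rcqb] add [zie,biml,eaq] -> 8 lines: yhkz rzftg miq nrpiw zie biml eaq qzo
Hunk 2: at line 3 remove [nrpiw,zie] add [hdgpd,cdwha,ybb] -> 9 lines: yhkz rzftg miq hdgpd cdwha ybb biml eaq qzo
Hunk 3: at line 4 remove [cdwha,ybb,biml] add [mwsy,spcz] -> 8 lines: yhkz rzftg miq hdgpd mwsy spcz eaq qzo
Hunk 4: at line 2 remove [hdgpd,mwsy,spcz] add [xlr] -> 6 lines: yhkz rzftg miq xlr eaq qzo
Hunk 5: at line 1 remove [miq] add [nkc] -> 6 lines: yhkz rzftg nkc xlr eaq qzo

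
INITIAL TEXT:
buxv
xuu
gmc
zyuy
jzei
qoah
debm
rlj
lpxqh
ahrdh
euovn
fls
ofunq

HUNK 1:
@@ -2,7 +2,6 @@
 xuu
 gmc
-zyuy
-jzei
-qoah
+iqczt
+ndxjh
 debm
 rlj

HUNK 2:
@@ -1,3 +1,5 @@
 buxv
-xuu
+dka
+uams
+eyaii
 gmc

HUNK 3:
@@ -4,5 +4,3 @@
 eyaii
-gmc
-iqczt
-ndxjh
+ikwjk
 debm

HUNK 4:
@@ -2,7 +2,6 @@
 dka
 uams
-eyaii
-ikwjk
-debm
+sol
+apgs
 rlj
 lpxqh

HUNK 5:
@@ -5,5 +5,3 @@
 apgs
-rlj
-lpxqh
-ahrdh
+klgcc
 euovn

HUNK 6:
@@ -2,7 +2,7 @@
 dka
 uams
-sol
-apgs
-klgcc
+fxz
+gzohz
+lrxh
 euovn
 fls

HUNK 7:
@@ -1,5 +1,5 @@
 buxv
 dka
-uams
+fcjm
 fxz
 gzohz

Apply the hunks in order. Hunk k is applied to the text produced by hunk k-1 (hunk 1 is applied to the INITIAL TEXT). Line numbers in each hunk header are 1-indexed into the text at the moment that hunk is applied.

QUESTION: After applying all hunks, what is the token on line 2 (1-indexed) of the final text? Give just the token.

Hunk 1: at line 2 remove [zyuy,jzei,qoah] add [iqczt,ndxjh] -> 12 lines: buxv xuu gmc iqczt ndxjh debm rlj lpxqh ahrdh euovn fls ofunq
Hunk 2: at line 1 remove [xuu] add [dka,uams,eyaii] -> 14 lines: buxv dka uams eyaii gmc iqczt ndxjh debm rlj lpxqh ahrdh euovn fls ofunq
Hunk 3: at line 4 remove [gmc,iqczt,ndxjh] add [ikwjk] -> 12 lines: buxv dka uams eyaii ikwjk debm rlj lpxqh ahrdh euovn fls ofunq
Hunk 4: at line 2 remove [eyaii,ikwjk,debm] add [sol,apgs] -> 11 lines: buxv dka uams sol apgs rlj lpxqh ahrdh euovn fls ofunq
Hunk 5: at line 5 remove [rlj,lpxqh,ahrdh] add [klgcc] -> 9 lines: buxv dka uams sol apgs klgcc euovn fls ofunq
Hunk 6: at line 2 remove [sol,apgs,klgcc] add [fxz,gzohz,lrxh] -> 9 lines: buxv dka uams fxz gzohz lrxh euovn fls ofunq
Hunk 7: at line 1 remove [uams] add [fcjm] -> 9 lines: buxv dka fcjm fxz gzohz lrxh euovn fls ofunq
Final line 2: dka

Answer: dka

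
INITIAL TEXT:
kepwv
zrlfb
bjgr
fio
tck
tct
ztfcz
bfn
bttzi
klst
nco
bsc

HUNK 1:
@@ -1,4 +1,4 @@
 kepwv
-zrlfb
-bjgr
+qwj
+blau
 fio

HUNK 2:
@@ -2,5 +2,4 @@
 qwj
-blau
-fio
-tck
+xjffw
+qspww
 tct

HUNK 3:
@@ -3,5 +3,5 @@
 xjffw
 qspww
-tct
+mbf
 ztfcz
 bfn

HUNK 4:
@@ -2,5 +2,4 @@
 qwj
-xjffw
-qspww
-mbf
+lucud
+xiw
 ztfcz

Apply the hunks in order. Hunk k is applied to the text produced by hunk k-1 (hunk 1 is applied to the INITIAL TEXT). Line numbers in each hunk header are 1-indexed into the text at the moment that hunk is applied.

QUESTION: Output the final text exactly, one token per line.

Answer: kepwv
qwj
lucud
xiw
ztfcz
bfn
bttzi
klst
nco
bsc

Derivation:
Hunk 1: at line 1 remove [zrlfb,bjgr] add [qwj,blau] -> 12 lines: kepwv qwj blau fio tck tct ztfcz bfn bttzi klst nco bsc
Hunk 2: at line 2 remove [blau,fio,tck] add [xjffw,qspww] -> 11 lines: kepwv qwj xjffw qspww tct ztfcz bfn bttzi klst nco bsc
Hunk 3: at line 3 remove [tct] add [mbf] -> 11 lines: kepwv qwj xjffw qspww mbf ztfcz bfn bttzi klst nco bsc
Hunk 4: at line 2 remove [xjffw,qspww,mbf] add [lucud,xiw] -> 10 lines: kepwv qwj lucud xiw ztfcz bfn bttzi klst nco bsc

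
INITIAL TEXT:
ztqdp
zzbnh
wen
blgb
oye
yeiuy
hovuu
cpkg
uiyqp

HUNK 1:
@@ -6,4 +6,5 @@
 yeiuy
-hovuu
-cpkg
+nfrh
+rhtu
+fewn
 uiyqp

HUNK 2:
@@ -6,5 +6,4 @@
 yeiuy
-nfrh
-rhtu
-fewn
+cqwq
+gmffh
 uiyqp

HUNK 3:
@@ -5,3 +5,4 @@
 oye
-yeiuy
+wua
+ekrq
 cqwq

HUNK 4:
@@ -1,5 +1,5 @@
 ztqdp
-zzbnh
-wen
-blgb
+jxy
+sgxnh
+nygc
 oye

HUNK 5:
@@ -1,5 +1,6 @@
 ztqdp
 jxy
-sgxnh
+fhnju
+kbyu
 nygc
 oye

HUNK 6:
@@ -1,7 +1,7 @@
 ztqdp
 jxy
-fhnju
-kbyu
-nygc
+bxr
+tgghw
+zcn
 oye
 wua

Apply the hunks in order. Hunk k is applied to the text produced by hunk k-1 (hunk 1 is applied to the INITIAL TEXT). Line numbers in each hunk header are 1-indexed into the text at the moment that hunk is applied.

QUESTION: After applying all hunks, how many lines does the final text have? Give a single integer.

Hunk 1: at line 6 remove [hovuu,cpkg] add [nfrh,rhtu,fewn] -> 10 lines: ztqdp zzbnh wen blgb oye yeiuy nfrh rhtu fewn uiyqp
Hunk 2: at line 6 remove [nfrh,rhtu,fewn] add [cqwq,gmffh] -> 9 lines: ztqdp zzbnh wen blgb oye yeiuy cqwq gmffh uiyqp
Hunk 3: at line 5 remove [yeiuy] add [wua,ekrq] -> 10 lines: ztqdp zzbnh wen blgb oye wua ekrq cqwq gmffh uiyqp
Hunk 4: at line 1 remove [zzbnh,wen,blgb] add [jxy,sgxnh,nygc] -> 10 lines: ztqdp jxy sgxnh nygc oye wua ekrq cqwq gmffh uiyqp
Hunk 5: at line 1 remove [sgxnh] add [fhnju,kbyu] -> 11 lines: ztqdp jxy fhnju kbyu nygc oye wua ekrq cqwq gmffh uiyqp
Hunk 6: at line 1 remove [fhnju,kbyu,nygc] add [bxr,tgghw,zcn] -> 11 lines: ztqdp jxy bxr tgghw zcn oye wua ekrq cqwq gmffh uiyqp
Final line count: 11

Answer: 11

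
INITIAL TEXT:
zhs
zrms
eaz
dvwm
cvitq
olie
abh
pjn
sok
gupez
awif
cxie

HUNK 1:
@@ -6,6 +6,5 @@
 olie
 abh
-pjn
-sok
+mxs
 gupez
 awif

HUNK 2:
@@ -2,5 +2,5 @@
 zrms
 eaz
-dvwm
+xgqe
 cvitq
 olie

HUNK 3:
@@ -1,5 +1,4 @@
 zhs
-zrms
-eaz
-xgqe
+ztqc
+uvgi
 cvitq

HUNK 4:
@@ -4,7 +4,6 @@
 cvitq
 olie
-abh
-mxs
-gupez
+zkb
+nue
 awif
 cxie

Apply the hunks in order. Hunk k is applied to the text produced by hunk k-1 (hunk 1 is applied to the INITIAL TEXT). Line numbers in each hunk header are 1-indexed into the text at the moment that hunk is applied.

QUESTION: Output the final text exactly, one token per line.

Answer: zhs
ztqc
uvgi
cvitq
olie
zkb
nue
awif
cxie

Derivation:
Hunk 1: at line 6 remove [pjn,sok] add [mxs] -> 11 lines: zhs zrms eaz dvwm cvitq olie abh mxs gupez awif cxie
Hunk 2: at line 2 remove [dvwm] add [xgqe] -> 11 lines: zhs zrms eaz xgqe cvitq olie abh mxs gupez awif cxie
Hunk 3: at line 1 remove [zrms,eaz,xgqe] add [ztqc,uvgi] -> 10 lines: zhs ztqc uvgi cvitq olie abh mxs gupez awif cxie
Hunk 4: at line 4 remove [abh,mxs,gupez] add [zkb,nue] -> 9 lines: zhs ztqc uvgi cvitq olie zkb nue awif cxie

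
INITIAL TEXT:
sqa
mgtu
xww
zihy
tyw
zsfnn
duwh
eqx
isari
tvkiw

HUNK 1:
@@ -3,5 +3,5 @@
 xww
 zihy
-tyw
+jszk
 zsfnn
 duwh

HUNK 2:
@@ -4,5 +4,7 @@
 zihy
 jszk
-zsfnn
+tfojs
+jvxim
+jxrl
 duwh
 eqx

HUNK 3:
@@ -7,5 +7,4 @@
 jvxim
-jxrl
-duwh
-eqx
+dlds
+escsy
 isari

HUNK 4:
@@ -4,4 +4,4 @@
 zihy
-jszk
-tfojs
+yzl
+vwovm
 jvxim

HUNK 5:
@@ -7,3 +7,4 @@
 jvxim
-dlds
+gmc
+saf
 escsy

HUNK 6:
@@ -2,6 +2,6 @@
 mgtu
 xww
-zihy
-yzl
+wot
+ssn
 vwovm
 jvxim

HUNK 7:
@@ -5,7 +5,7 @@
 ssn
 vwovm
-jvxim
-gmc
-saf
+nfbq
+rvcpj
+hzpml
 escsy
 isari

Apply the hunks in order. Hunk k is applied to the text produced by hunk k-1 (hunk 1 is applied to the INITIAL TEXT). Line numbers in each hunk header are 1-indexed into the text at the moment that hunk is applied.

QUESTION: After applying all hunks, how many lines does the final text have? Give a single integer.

Answer: 12

Derivation:
Hunk 1: at line 3 remove [tyw] add [jszk] -> 10 lines: sqa mgtu xww zihy jszk zsfnn duwh eqx isari tvkiw
Hunk 2: at line 4 remove [zsfnn] add [tfojs,jvxim,jxrl] -> 12 lines: sqa mgtu xww zihy jszk tfojs jvxim jxrl duwh eqx isari tvkiw
Hunk 3: at line 7 remove [jxrl,duwh,eqx] add [dlds,escsy] -> 11 lines: sqa mgtu xww zihy jszk tfojs jvxim dlds escsy isari tvkiw
Hunk 4: at line 4 remove [jszk,tfojs] add [yzl,vwovm] -> 11 lines: sqa mgtu xww zihy yzl vwovm jvxim dlds escsy isari tvkiw
Hunk 5: at line 7 remove [dlds] add [gmc,saf] -> 12 lines: sqa mgtu xww zihy yzl vwovm jvxim gmc saf escsy isari tvkiw
Hunk 6: at line 2 remove [zihy,yzl] add [wot,ssn] -> 12 lines: sqa mgtu xww wot ssn vwovm jvxim gmc saf escsy isari tvkiw
Hunk 7: at line 5 remove [jvxim,gmc,saf] add [nfbq,rvcpj,hzpml] -> 12 lines: sqa mgtu xww wot ssn vwovm nfbq rvcpj hzpml escsy isari tvkiw
Final line count: 12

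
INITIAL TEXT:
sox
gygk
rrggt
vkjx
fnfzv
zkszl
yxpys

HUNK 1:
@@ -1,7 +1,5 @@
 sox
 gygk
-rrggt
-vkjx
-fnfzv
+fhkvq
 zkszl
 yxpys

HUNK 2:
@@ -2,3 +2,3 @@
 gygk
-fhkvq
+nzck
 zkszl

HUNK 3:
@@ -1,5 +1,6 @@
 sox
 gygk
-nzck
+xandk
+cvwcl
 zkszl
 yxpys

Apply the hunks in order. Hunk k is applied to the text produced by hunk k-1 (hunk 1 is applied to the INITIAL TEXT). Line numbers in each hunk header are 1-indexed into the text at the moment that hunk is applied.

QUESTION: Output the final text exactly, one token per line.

Hunk 1: at line 1 remove [rrggt,vkjx,fnfzv] add [fhkvq] -> 5 lines: sox gygk fhkvq zkszl yxpys
Hunk 2: at line 2 remove [fhkvq] add [nzck] -> 5 lines: sox gygk nzck zkszl yxpys
Hunk 3: at line 1 remove [nzck] add [xandk,cvwcl] -> 6 lines: sox gygk xandk cvwcl zkszl yxpys

Answer: sox
gygk
xandk
cvwcl
zkszl
yxpys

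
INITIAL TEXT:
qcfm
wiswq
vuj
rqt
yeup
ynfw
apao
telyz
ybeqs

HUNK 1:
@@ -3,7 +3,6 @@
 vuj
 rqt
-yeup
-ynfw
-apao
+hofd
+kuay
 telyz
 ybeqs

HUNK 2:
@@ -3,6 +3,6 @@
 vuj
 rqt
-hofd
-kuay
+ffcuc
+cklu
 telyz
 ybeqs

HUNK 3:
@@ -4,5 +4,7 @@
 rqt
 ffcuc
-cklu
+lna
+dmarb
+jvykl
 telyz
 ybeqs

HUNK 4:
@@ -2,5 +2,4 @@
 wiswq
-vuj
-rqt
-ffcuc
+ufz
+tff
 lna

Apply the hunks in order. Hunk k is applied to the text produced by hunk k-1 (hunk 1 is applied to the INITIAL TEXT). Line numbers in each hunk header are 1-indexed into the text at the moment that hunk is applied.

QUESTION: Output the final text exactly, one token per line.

Answer: qcfm
wiswq
ufz
tff
lna
dmarb
jvykl
telyz
ybeqs

Derivation:
Hunk 1: at line 3 remove [yeup,ynfw,apao] add [hofd,kuay] -> 8 lines: qcfm wiswq vuj rqt hofd kuay telyz ybeqs
Hunk 2: at line 3 remove [hofd,kuay] add [ffcuc,cklu] -> 8 lines: qcfm wiswq vuj rqt ffcuc cklu telyz ybeqs
Hunk 3: at line 4 remove [cklu] add [lna,dmarb,jvykl] -> 10 lines: qcfm wiswq vuj rqt ffcuc lna dmarb jvykl telyz ybeqs
Hunk 4: at line 2 remove [vuj,rqt,ffcuc] add [ufz,tff] -> 9 lines: qcfm wiswq ufz tff lna dmarb jvykl telyz ybeqs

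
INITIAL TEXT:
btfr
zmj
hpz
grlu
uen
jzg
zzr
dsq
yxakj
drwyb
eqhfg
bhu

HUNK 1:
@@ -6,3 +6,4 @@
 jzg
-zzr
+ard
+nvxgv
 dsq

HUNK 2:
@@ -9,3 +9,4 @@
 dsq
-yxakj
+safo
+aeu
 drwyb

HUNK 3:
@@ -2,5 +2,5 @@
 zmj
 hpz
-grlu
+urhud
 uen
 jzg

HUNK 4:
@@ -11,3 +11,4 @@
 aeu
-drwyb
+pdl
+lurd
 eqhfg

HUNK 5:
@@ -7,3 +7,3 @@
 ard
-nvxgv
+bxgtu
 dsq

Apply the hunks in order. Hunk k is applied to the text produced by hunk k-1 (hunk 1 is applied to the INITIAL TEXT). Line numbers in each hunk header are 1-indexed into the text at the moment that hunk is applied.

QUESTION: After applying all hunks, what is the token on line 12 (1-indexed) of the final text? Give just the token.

Answer: pdl

Derivation:
Hunk 1: at line 6 remove [zzr] add [ard,nvxgv] -> 13 lines: btfr zmj hpz grlu uen jzg ard nvxgv dsq yxakj drwyb eqhfg bhu
Hunk 2: at line 9 remove [yxakj] add [safo,aeu] -> 14 lines: btfr zmj hpz grlu uen jzg ard nvxgv dsq safo aeu drwyb eqhfg bhu
Hunk 3: at line 2 remove [grlu] add [urhud] -> 14 lines: btfr zmj hpz urhud uen jzg ard nvxgv dsq safo aeu drwyb eqhfg bhu
Hunk 4: at line 11 remove [drwyb] add [pdl,lurd] -> 15 lines: btfr zmj hpz urhud uen jzg ard nvxgv dsq safo aeu pdl lurd eqhfg bhu
Hunk 5: at line 7 remove [nvxgv] add [bxgtu] -> 15 lines: btfr zmj hpz urhud uen jzg ard bxgtu dsq safo aeu pdl lurd eqhfg bhu
Final line 12: pdl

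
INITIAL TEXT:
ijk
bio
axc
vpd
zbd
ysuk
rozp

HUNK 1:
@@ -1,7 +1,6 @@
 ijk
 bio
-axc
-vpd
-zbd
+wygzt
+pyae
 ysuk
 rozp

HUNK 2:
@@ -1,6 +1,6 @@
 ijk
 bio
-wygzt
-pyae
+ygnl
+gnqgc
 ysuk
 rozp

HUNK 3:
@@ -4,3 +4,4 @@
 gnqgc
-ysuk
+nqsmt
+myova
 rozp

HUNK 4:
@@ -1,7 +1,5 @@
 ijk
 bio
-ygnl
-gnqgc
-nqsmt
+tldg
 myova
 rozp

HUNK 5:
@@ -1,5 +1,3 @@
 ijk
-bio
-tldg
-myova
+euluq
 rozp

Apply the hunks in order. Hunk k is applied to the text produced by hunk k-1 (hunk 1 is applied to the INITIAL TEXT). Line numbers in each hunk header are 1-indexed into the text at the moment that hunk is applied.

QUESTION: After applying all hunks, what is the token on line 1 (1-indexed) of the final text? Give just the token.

Hunk 1: at line 1 remove [axc,vpd,zbd] add [wygzt,pyae] -> 6 lines: ijk bio wygzt pyae ysuk rozp
Hunk 2: at line 1 remove [wygzt,pyae] add [ygnl,gnqgc] -> 6 lines: ijk bio ygnl gnqgc ysuk rozp
Hunk 3: at line 4 remove [ysuk] add [nqsmt,myova] -> 7 lines: ijk bio ygnl gnqgc nqsmt myova rozp
Hunk 4: at line 1 remove [ygnl,gnqgc,nqsmt] add [tldg] -> 5 lines: ijk bio tldg myova rozp
Hunk 5: at line 1 remove [bio,tldg,myova] add [euluq] -> 3 lines: ijk euluq rozp
Final line 1: ijk

Answer: ijk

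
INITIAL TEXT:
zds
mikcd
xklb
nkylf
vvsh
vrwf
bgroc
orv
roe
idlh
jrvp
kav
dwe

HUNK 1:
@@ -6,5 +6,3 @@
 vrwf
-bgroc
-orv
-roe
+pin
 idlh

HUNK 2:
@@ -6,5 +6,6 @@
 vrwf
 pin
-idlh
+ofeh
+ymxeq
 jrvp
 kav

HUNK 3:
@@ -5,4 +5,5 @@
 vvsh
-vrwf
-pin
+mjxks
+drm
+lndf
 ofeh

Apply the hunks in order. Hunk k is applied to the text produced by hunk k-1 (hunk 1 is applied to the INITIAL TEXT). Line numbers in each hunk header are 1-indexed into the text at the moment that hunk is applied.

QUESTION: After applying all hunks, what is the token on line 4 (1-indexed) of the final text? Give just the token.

Answer: nkylf

Derivation:
Hunk 1: at line 6 remove [bgroc,orv,roe] add [pin] -> 11 lines: zds mikcd xklb nkylf vvsh vrwf pin idlh jrvp kav dwe
Hunk 2: at line 6 remove [idlh] add [ofeh,ymxeq] -> 12 lines: zds mikcd xklb nkylf vvsh vrwf pin ofeh ymxeq jrvp kav dwe
Hunk 3: at line 5 remove [vrwf,pin] add [mjxks,drm,lndf] -> 13 lines: zds mikcd xklb nkylf vvsh mjxks drm lndf ofeh ymxeq jrvp kav dwe
Final line 4: nkylf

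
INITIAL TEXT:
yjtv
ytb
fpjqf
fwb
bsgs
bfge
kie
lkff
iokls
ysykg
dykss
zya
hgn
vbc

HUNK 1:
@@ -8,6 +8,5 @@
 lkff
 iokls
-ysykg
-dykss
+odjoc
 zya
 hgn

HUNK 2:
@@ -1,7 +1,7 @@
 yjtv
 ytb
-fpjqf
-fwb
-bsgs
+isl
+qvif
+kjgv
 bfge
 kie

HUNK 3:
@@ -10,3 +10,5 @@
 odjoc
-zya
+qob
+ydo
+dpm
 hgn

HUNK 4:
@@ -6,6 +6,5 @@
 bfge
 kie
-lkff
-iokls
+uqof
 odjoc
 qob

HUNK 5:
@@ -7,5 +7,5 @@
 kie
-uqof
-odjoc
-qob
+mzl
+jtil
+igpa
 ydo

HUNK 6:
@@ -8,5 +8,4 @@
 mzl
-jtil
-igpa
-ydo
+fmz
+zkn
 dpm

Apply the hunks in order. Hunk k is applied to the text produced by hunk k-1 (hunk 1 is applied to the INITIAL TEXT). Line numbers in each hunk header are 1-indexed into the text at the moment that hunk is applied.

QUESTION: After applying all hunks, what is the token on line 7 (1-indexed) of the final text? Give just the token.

Hunk 1: at line 8 remove [ysykg,dykss] add [odjoc] -> 13 lines: yjtv ytb fpjqf fwb bsgs bfge kie lkff iokls odjoc zya hgn vbc
Hunk 2: at line 1 remove [fpjqf,fwb,bsgs] add [isl,qvif,kjgv] -> 13 lines: yjtv ytb isl qvif kjgv bfge kie lkff iokls odjoc zya hgn vbc
Hunk 3: at line 10 remove [zya] add [qob,ydo,dpm] -> 15 lines: yjtv ytb isl qvif kjgv bfge kie lkff iokls odjoc qob ydo dpm hgn vbc
Hunk 4: at line 6 remove [lkff,iokls] add [uqof] -> 14 lines: yjtv ytb isl qvif kjgv bfge kie uqof odjoc qob ydo dpm hgn vbc
Hunk 5: at line 7 remove [uqof,odjoc,qob] add [mzl,jtil,igpa] -> 14 lines: yjtv ytb isl qvif kjgv bfge kie mzl jtil igpa ydo dpm hgn vbc
Hunk 6: at line 8 remove [jtil,igpa,ydo] add [fmz,zkn] -> 13 lines: yjtv ytb isl qvif kjgv bfge kie mzl fmz zkn dpm hgn vbc
Final line 7: kie

Answer: kie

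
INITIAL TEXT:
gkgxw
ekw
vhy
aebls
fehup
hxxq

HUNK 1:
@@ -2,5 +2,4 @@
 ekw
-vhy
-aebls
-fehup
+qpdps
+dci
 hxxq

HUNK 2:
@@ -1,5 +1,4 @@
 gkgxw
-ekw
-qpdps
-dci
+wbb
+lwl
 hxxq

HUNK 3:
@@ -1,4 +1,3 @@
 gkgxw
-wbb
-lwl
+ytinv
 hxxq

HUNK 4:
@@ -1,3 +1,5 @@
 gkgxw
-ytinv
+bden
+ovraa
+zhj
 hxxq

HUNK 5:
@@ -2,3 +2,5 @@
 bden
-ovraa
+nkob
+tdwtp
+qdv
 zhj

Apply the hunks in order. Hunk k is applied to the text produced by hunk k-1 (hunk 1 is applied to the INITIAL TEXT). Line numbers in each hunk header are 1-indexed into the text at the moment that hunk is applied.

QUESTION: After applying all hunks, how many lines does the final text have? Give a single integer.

Answer: 7

Derivation:
Hunk 1: at line 2 remove [vhy,aebls,fehup] add [qpdps,dci] -> 5 lines: gkgxw ekw qpdps dci hxxq
Hunk 2: at line 1 remove [ekw,qpdps,dci] add [wbb,lwl] -> 4 lines: gkgxw wbb lwl hxxq
Hunk 3: at line 1 remove [wbb,lwl] add [ytinv] -> 3 lines: gkgxw ytinv hxxq
Hunk 4: at line 1 remove [ytinv] add [bden,ovraa,zhj] -> 5 lines: gkgxw bden ovraa zhj hxxq
Hunk 5: at line 2 remove [ovraa] add [nkob,tdwtp,qdv] -> 7 lines: gkgxw bden nkob tdwtp qdv zhj hxxq
Final line count: 7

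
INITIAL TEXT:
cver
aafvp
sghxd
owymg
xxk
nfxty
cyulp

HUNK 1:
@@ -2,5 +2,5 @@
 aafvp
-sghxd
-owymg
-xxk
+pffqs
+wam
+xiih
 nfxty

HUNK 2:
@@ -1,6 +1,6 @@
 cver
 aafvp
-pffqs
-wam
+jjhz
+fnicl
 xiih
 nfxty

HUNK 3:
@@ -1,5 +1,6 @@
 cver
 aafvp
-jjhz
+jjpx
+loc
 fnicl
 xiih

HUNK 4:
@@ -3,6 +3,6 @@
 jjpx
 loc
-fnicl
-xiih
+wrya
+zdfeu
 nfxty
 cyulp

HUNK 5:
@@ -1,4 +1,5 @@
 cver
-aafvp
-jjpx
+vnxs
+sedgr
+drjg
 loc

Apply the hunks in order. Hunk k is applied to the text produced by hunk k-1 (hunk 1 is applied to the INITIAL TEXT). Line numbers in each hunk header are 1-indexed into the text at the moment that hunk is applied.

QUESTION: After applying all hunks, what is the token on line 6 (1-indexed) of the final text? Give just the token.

Answer: wrya

Derivation:
Hunk 1: at line 2 remove [sghxd,owymg,xxk] add [pffqs,wam,xiih] -> 7 lines: cver aafvp pffqs wam xiih nfxty cyulp
Hunk 2: at line 1 remove [pffqs,wam] add [jjhz,fnicl] -> 7 lines: cver aafvp jjhz fnicl xiih nfxty cyulp
Hunk 3: at line 1 remove [jjhz] add [jjpx,loc] -> 8 lines: cver aafvp jjpx loc fnicl xiih nfxty cyulp
Hunk 4: at line 3 remove [fnicl,xiih] add [wrya,zdfeu] -> 8 lines: cver aafvp jjpx loc wrya zdfeu nfxty cyulp
Hunk 5: at line 1 remove [aafvp,jjpx] add [vnxs,sedgr,drjg] -> 9 lines: cver vnxs sedgr drjg loc wrya zdfeu nfxty cyulp
Final line 6: wrya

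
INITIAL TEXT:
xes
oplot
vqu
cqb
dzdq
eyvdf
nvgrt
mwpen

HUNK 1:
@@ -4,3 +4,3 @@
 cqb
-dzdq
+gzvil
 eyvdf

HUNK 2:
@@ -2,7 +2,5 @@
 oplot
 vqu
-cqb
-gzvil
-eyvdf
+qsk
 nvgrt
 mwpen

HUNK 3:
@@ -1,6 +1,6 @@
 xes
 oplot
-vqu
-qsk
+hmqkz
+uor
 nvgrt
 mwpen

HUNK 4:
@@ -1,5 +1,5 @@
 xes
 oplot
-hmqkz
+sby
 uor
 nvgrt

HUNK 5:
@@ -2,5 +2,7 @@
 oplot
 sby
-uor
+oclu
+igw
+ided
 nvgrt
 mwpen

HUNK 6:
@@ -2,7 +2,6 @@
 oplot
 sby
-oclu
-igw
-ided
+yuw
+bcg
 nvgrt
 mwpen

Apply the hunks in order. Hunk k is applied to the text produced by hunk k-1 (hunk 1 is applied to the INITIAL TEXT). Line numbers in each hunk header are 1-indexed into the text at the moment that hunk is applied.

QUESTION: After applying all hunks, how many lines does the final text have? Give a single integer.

Answer: 7

Derivation:
Hunk 1: at line 4 remove [dzdq] add [gzvil] -> 8 lines: xes oplot vqu cqb gzvil eyvdf nvgrt mwpen
Hunk 2: at line 2 remove [cqb,gzvil,eyvdf] add [qsk] -> 6 lines: xes oplot vqu qsk nvgrt mwpen
Hunk 3: at line 1 remove [vqu,qsk] add [hmqkz,uor] -> 6 lines: xes oplot hmqkz uor nvgrt mwpen
Hunk 4: at line 1 remove [hmqkz] add [sby] -> 6 lines: xes oplot sby uor nvgrt mwpen
Hunk 5: at line 2 remove [uor] add [oclu,igw,ided] -> 8 lines: xes oplot sby oclu igw ided nvgrt mwpen
Hunk 6: at line 2 remove [oclu,igw,ided] add [yuw,bcg] -> 7 lines: xes oplot sby yuw bcg nvgrt mwpen
Final line count: 7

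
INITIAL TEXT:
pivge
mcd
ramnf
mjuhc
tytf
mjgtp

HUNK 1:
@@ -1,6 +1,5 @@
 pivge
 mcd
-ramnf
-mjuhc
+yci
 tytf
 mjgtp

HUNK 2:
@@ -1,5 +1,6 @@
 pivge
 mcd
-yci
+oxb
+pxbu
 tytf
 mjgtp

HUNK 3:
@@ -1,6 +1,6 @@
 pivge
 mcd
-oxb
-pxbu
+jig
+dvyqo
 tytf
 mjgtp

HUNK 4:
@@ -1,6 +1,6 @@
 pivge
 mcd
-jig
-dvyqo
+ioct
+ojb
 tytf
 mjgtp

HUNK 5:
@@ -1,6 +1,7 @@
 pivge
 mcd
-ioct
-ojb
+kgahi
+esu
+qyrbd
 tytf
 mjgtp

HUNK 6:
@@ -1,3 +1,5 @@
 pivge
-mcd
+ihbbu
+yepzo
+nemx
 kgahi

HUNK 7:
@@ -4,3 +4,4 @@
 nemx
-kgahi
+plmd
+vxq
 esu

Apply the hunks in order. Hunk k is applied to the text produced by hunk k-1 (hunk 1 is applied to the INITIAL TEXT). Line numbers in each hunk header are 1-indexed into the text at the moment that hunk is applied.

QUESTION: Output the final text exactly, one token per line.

Answer: pivge
ihbbu
yepzo
nemx
plmd
vxq
esu
qyrbd
tytf
mjgtp

Derivation:
Hunk 1: at line 1 remove [ramnf,mjuhc] add [yci] -> 5 lines: pivge mcd yci tytf mjgtp
Hunk 2: at line 1 remove [yci] add [oxb,pxbu] -> 6 lines: pivge mcd oxb pxbu tytf mjgtp
Hunk 3: at line 1 remove [oxb,pxbu] add [jig,dvyqo] -> 6 lines: pivge mcd jig dvyqo tytf mjgtp
Hunk 4: at line 1 remove [jig,dvyqo] add [ioct,ojb] -> 6 lines: pivge mcd ioct ojb tytf mjgtp
Hunk 5: at line 1 remove [ioct,ojb] add [kgahi,esu,qyrbd] -> 7 lines: pivge mcd kgahi esu qyrbd tytf mjgtp
Hunk 6: at line 1 remove [mcd] add [ihbbu,yepzo,nemx] -> 9 lines: pivge ihbbu yepzo nemx kgahi esu qyrbd tytf mjgtp
Hunk 7: at line 4 remove [kgahi] add [plmd,vxq] -> 10 lines: pivge ihbbu yepzo nemx plmd vxq esu qyrbd tytf mjgtp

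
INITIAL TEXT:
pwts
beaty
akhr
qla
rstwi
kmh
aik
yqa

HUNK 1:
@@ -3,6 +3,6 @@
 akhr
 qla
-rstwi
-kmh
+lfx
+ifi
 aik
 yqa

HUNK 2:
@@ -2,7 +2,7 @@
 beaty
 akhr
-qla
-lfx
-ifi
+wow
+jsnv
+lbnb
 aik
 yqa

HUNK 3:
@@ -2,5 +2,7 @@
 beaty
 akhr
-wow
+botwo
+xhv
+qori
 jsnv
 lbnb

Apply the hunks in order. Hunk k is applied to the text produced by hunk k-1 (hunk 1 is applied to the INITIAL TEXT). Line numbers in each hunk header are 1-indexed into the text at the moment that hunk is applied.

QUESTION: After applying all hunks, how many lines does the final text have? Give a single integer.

Answer: 10

Derivation:
Hunk 1: at line 3 remove [rstwi,kmh] add [lfx,ifi] -> 8 lines: pwts beaty akhr qla lfx ifi aik yqa
Hunk 2: at line 2 remove [qla,lfx,ifi] add [wow,jsnv,lbnb] -> 8 lines: pwts beaty akhr wow jsnv lbnb aik yqa
Hunk 3: at line 2 remove [wow] add [botwo,xhv,qori] -> 10 lines: pwts beaty akhr botwo xhv qori jsnv lbnb aik yqa
Final line count: 10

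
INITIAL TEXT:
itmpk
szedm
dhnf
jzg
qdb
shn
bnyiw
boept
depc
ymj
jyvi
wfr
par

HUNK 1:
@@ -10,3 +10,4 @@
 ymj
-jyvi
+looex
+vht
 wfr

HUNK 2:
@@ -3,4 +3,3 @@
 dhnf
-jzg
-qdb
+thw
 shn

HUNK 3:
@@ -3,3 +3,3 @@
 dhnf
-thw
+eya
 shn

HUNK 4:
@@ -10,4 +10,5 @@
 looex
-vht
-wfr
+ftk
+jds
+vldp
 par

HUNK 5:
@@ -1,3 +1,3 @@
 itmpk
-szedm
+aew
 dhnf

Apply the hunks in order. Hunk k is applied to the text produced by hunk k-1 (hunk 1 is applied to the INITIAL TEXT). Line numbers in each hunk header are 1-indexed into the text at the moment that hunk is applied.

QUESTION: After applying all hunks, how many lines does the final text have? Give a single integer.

Hunk 1: at line 10 remove [jyvi] add [looex,vht] -> 14 lines: itmpk szedm dhnf jzg qdb shn bnyiw boept depc ymj looex vht wfr par
Hunk 2: at line 3 remove [jzg,qdb] add [thw] -> 13 lines: itmpk szedm dhnf thw shn bnyiw boept depc ymj looex vht wfr par
Hunk 3: at line 3 remove [thw] add [eya] -> 13 lines: itmpk szedm dhnf eya shn bnyiw boept depc ymj looex vht wfr par
Hunk 4: at line 10 remove [vht,wfr] add [ftk,jds,vldp] -> 14 lines: itmpk szedm dhnf eya shn bnyiw boept depc ymj looex ftk jds vldp par
Hunk 5: at line 1 remove [szedm] add [aew] -> 14 lines: itmpk aew dhnf eya shn bnyiw boept depc ymj looex ftk jds vldp par
Final line count: 14

Answer: 14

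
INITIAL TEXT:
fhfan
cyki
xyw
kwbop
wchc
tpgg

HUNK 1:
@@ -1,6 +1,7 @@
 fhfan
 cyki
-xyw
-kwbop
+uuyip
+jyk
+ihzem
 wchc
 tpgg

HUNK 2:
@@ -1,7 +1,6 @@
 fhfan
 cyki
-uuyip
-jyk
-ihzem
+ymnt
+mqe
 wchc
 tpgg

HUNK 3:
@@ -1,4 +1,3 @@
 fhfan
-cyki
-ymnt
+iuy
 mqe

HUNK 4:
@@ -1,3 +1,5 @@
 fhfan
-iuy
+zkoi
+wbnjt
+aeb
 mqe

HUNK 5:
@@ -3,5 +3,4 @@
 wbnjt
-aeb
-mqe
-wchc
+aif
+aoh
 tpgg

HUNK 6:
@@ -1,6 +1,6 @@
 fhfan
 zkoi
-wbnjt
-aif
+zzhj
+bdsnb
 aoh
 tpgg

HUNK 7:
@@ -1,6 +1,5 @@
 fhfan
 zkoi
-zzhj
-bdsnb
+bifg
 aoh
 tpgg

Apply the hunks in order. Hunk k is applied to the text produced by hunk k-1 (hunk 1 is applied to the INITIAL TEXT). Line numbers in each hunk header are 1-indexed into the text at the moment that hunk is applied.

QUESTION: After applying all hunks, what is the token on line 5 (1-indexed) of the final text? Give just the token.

Hunk 1: at line 1 remove [xyw,kwbop] add [uuyip,jyk,ihzem] -> 7 lines: fhfan cyki uuyip jyk ihzem wchc tpgg
Hunk 2: at line 1 remove [uuyip,jyk,ihzem] add [ymnt,mqe] -> 6 lines: fhfan cyki ymnt mqe wchc tpgg
Hunk 3: at line 1 remove [cyki,ymnt] add [iuy] -> 5 lines: fhfan iuy mqe wchc tpgg
Hunk 4: at line 1 remove [iuy] add [zkoi,wbnjt,aeb] -> 7 lines: fhfan zkoi wbnjt aeb mqe wchc tpgg
Hunk 5: at line 3 remove [aeb,mqe,wchc] add [aif,aoh] -> 6 lines: fhfan zkoi wbnjt aif aoh tpgg
Hunk 6: at line 1 remove [wbnjt,aif] add [zzhj,bdsnb] -> 6 lines: fhfan zkoi zzhj bdsnb aoh tpgg
Hunk 7: at line 1 remove [zzhj,bdsnb] add [bifg] -> 5 lines: fhfan zkoi bifg aoh tpgg
Final line 5: tpgg

Answer: tpgg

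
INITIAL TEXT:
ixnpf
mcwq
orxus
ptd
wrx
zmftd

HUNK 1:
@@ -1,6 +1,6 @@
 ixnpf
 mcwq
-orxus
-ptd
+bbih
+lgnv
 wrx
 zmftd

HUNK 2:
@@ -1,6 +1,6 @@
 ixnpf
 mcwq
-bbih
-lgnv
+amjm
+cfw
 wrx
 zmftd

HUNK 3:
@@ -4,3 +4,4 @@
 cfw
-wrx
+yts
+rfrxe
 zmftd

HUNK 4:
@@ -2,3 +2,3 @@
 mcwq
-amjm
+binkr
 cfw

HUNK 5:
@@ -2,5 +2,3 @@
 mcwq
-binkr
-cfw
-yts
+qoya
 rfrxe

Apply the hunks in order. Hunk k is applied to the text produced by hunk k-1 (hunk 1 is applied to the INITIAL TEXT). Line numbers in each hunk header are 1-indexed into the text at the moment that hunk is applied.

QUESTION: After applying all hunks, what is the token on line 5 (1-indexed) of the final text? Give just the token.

Hunk 1: at line 1 remove [orxus,ptd] add [bbih,lgnv] -> 6 lines: ixnpf mcwq bbih lgnv wrx zmftd
Hunk 2: at line 1 remove [bbih,lgnv] add [amjm,cfw] -> 6 lines: ixnpf mcwq amjm cfw wrx zmftd
Hunk 3: at line 4 remove [wrx] add [yts,rfrxe] -> 7 lines: ixnpf mcwq amjm cfw yts rfrxe zmftd
Hunk 4: at line 2 remove [amjm] add [binkr] -> 7 lines: ixnpf mcwq binkr cfw yts rfrxe zmftd
Hunk 5: at line 2 remove [binkr,cfw,yts] add [qoya] -> 5 lines: ixnpf mcwq qoya rfrxe zmftd
Final line 5: zmftd

Answer: zmftd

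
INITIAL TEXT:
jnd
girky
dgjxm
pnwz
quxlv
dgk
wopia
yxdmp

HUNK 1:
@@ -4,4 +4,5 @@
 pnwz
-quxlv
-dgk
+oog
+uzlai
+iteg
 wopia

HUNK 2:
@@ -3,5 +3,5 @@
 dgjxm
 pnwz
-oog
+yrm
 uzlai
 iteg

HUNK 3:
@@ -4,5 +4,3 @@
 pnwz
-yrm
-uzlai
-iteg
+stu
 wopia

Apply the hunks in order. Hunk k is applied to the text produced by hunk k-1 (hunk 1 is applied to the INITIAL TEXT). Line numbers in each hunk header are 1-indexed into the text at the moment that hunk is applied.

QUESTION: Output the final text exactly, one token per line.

Hunk 1: at line 4 remove [quxlv,dgk] add [oog,uzlai,iteg] -> 9 lines: jnd girky dgjxm pnwz oog uzlai iteg wopia yxdmp
Hunk 2: at line 3 remove [oog] add [yrm] -> 9 lines: jnd girky dgjxm pnwz yrm uzlai iteg wopia yxdmp
Hunk 3: at line 4 remove [yrm,uzlai,iteg] add [stu] -> 7 lines: jnd girky dgjxm pnwz stu wopia yxdmp

Answer: jnd
girky
dgjxm
pnwz
stu
wopia
yxdmp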